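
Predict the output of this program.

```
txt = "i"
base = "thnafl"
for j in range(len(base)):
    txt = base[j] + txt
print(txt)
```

j=0: prepend 't' → 'ti'
j=1: prepend 'h' → 'hti'
j=2: prepend 'n' → 'nhti'
j=3: prepend 'a' → 'anhti'
j=4: prepend 'f' → 'fanhti'
j=5: prepend 'l' → 'lfanhti'

lfanhti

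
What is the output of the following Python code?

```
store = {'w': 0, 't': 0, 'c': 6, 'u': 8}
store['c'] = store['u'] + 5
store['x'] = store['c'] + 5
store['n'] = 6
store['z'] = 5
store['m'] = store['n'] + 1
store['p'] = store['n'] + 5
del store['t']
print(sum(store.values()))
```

store['c'] = store['u']+5 = 13 → {'w': 0, 't': 0, 'c': 13, 'u': 8}
store['x'] = store['c']+5 = 18 → {'w': 0, 't': 0, 'c': 13, 'u': 8, 'x': 18}
store['n'] = 6 → {'w': 0, 't': 0, 'c': 13, 'u': 8, 'x': 18, 'n': 6}
store['z'] = 5 → {'w': 0, 't': 0, 'c': 13, 'u': 8, 'x': 18, 'n': 6, 'z': 5}
store['m'] = store['n']+1 = 7 → {'w': 0, 't': 0, 'c': 13, 'u': 8, 'x': 18, 'n': 6, 'z': 5, 'm': 7}
store['p'] = store['n']+5 = 11 → {'w': 0, 't': 0, 'c': 13, 'u': 8, 'x': 18, 'n': 6, 'z': 5, 'm': 7, 'p': 11}
del 't' → {'w': 0, 'c': 13, 'u': 8, 'x': 18, 'n': 6, 'z': 5, 'm': 7, 'p': 11}
sum of values = 68

68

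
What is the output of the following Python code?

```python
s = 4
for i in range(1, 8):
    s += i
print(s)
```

32

i=1: s = 4+1 = 5
i=2: s = 5+2 = 7
i=3: s = 7+3 = 10
i=4: s = 10+4 = 14
i=5: s = 14+5 = 19
i=6: s = 19+6 = 25
i=7: s = 25+7 = 32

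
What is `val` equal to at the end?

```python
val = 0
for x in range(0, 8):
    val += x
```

28

x=0: val = 0+0 = 0
x=1: val = 0+1 = 1
x=2: val = 1+2 = 3
x=3: val = 3+3 = 6
x=4: val = 6+4 = 10
x=5: val = 10+5 = 15
x=6: val = 15+6 = 21
x=7: val = 21+7 = 28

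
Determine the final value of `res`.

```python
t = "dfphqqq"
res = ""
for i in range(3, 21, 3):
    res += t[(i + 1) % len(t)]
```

i=3: add t[4]='q' → 'q'
i=6: add t[0]='d' → 'qd'
i=9: add t[3]='h' → 'qdh'
i=12: add t[6]='q' → 'qdhq'
i=15: add t[2]='p' → 'qdhqp'
i=18: add t[5]='q' → 'qdhqpq'

'qdhqpq'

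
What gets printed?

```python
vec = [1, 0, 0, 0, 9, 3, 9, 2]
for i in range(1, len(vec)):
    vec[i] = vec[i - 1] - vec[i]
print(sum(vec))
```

-57

i=1: vec[1] = 1-0 = 1 → [1, 1, 0, 0, 9, 3, 9, 2]
i=2: vec[2] = 1-0 = 1 → [1, 1, 1, 0, 9, 3, 9, 2]
i=3: vec[3] = 1-0 = 1 → [1, 1, 1, 1, 9, 3, 9, 2]
i=4: vec[4] = 1-9 = -8 → [1, 1, 1, 1, -8, 3, 9, 2]
i=5: vec[5] = (-8)-3 = -11 → [1, 1, 1, 1, -8, -11, 9, 2]
i=6: vec[6] = (-11)-9 = -20 → [1, 1, 1, 1, -8, -11, -20, 2]
i=7: vec[7] = (-20)-2 = -22 → [1, 1, 1, 1, -8, -11, -20, -22]
sum = -57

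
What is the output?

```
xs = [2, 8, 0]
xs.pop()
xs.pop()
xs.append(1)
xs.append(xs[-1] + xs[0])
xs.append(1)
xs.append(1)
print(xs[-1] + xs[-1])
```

pop() removes 0 → [2, 8]
pop() removes 8 → [2]
append 1 → [2, 1]
append xs[-1]+xs[0] = 1+2 = 3 → [2, 1, 3]
append 1 → [2, 1, 3, 1]
append 1 → [2, 1, 3, 1, 1]
xs[-1]+xs[-1] = 1+1 = 2

2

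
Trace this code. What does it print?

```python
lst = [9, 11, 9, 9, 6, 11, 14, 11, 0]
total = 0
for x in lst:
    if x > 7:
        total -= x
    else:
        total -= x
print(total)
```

-80

x=9: >7, total = 0-9 = -9
x=11: >7, total = (-9)-11 = -20
x=9: >7, total = (-20)-9 = -29
x=9: >7, total = (-29)-9 = -38
x=6: not >7, total = (-38)-6 = -44
x=11: >7, total = (-44)-11 = -55
x=14: >7, total = (-55)-14 = -69
x=11: >7, total = (-69)-11 = -80
x=0: not >7, total = (-80)-0 = -80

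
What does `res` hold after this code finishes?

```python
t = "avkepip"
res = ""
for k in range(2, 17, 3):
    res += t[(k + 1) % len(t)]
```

k=2: add t[3]='e' → 'e'
k=5: add t[6]='p' → 'ep'
k=8: add t[2]='k' → 'epk'
k=11: add t[5]='i' → 'epki'
k=14: add t[1]='v' → 'epkiv'

'epkiv'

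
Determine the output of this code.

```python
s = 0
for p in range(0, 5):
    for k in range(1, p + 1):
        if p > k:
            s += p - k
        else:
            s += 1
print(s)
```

p=1,k=1: not 1>1, s = 0+1 = 1
p=2,k=1: 2>1, s = 1+1 = 2
p=2,k=2: not 2>2, s = 2+1 = 3
p=3,k=1: 3>1, s = 3+2 = 5
p=3,k=2: 3>2, s = 5+1 = 6
p=3,k=3: not 3>3, s = 6+1 = 7
p=4,k=1: 4>1, s = 7+3 = 10
p=4,k=2: 4>2, s = 10+2 = 12
p=4,k=3: 4>3, s = 12+1 = 13
p=4,k=4: not 4>4, s = 13+1 = 14

14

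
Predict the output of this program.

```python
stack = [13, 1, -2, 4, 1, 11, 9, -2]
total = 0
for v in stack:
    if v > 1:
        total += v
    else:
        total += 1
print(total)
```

v=13: >1, total = 0+13 = 13
v=1: not >1, total = 13+1 = 14
v=-2: not >1, total = 14+1 = 15
v=4: >1, total = 15+4 = 19
v=1: not >1, total = 19+1 = 20
v=11: >1, total = 20+11 = 31
v=9: >1, total = 31+9 = 40
v=-2: not >1, total = 40+1 = 41

41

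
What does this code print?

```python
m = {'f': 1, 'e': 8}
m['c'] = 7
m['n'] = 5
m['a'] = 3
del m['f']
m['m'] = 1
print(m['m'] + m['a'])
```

m['c'] = 7 → {'f': 1, 'e': 8, 'c': 7}
m['n'] = 5 → {'f': 1, 'e': 8, 'c': 7, 'n': 5}
m['a'] = 3 → {'f': 1, 'e': 8, 'c': 7, 'n': 5, 'a': 3}
del 'f' → {'e': 8, 'c': 7, 'n': 5, 'a': 3}
m['m'] = 1 → {'e': 8, 'c': 7, 'n': 5, 'a': 3, 'm': 1}
m['m']+m['a'] = 1+3 = 4

4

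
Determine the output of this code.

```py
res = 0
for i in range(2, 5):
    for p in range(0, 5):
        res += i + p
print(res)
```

i=2,p=0: res = 0+2 = 2
i=2,p=1: res = 2+3 = 5
i=2,p=2: res = 5+4 = 9
i=2,p=3: res = 9+5 = 14
i=2,p=4: res = 14+6 = 20
i=3,p=0: res = 20+3 = 23
i=3,p=1: res = 23+4 = 27
i=3,p=2: res = 27+5 = 32
i=3,p=3: res = 32+6 = 38
i=3,p=4: res = 38+7 = 45
i=4,p=0: res = 45+4 = 49
i=4,p=1: res = 49+5 = 54
i=4,p=2: res = 54+6 = 60
i=4,p=3: res = 60+7 = 67
i=4,p=4: res = 67+8 = 75

75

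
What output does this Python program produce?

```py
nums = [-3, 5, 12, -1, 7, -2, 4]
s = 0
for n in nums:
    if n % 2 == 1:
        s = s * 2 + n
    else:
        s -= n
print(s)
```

-49

n=-3: odd, s = 0*2+(-3) = -3
n=5: odd, s = (-3)*2+5 = -1
n=12: not odd, s = (-1)-12 = -13
n=-1: odd, s = (-13)*2+(-1) = -27
n=7: odd, s = (-27)*2+7 = -47
n=-2: not odd, s = (-47)-(-2) = -45
n=4: not odd, s = (-45)-4 = -49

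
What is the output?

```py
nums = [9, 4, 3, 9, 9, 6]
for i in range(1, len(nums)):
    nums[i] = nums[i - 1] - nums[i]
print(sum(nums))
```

i=1: nums[1] = 9-4 = 5 → [9, 5, 3, 9, 9, 6]
i=2: nums[2] = 5-3 = 2 → [9, 5, 2, 9, 9, 6]
i=3: nums[3] = 2-9 = -7 → [9, 5, 2, -7, 9, 6]
i=4: nums[4] = (-7)-9 = -16 → [9, 5, 2, -7, -16, 6]
i=5: nums[5] = (-16)-6 = -22 → [9, 5, 2, -7, -16, -22]
sum = -29

-29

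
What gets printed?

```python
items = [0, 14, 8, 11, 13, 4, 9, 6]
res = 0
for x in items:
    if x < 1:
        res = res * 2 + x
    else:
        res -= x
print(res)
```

-65

x=0: <1, res = 0*2+0 = 0
x=14: not <1, res = 0-14 = -14
x=8: not <1, res = (-14)-8 = -22
x=11: not <1, res = (-22)-11 = -33
x=13: not <1, res = (-33)-13 = -46
x=4: not <1, res = (-46)-4 = -50
x=9: not <1, res = (-50)-9 = -59
x=6: not <1, res = (-59)-6 = -65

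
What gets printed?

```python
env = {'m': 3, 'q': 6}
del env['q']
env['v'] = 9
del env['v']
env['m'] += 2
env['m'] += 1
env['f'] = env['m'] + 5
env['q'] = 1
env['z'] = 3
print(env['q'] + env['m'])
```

7

del 'q' → {'m': 3}
env['v'] = 9 → {'m': 3, 'v': 9}
del 'v' → {'m': 3}
env['m'] = 3+2 = 5 → {'m': 5}
env['m'] = 5+1 = 6 → {'m': 6}
env['f'] = env['m']+5 = 11 → {'m': 6, 'f': 11}
env['q'] = 1 → {'m': 6, 'f': 11, 'q': 1}
env['z'] = 3 → {'m': 6, 'f': 11, 'q': 1, 'z': 3}
env['q']+env['m'] = 1+6 = 7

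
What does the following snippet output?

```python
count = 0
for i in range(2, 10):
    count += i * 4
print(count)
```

176

i=2: count = 0+2*4 = 8
i=3: count = 8+3*4 = 20
i=4: count = 20+4*4 = 36
i=5: count = 36+5*4 = 56
i=6: count = 56+6*4 = 80
i=7: count = 80+7*4 = 108
i=8: count = 108+8*4 = 140
i=9: count = 140+9*4 = 176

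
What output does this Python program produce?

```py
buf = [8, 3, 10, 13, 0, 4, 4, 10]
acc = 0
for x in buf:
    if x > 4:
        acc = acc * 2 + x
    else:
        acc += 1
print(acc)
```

x=8: >4, acc = 0*2+8 = 8
x=3: not >4, acc = 8+1 = 9
x=10: >4, acc = 9*2+10 = 28
x=13: >4, acc = 28*2+13 = 69
x=0: not >4, acc = 69+1 = 70
x=4: not >4, acc = 70+1 = 71
x=4: not >4, acc = 71+1 = 72
x=10: >4, acc = 72*2+10 = 154

154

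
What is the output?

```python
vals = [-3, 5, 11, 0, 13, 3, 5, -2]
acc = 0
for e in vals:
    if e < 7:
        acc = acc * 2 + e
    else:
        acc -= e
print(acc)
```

-276

e=-3: <7, acc = 0*2+(-3) = -3
e=5: <7, acc = (-3)*2+5 = -1
e=11: not <7, acc = (-1)-11 = -12
e=0: <7, acc = (-12)*2+0 = -24
e=13: not <7, acc = (-24)-13 = -37
e=3: <7, acc = (-37)*2+3 = -71
e=5: <7, acc = (-71)*2+5 = -137
e=-2: <7, acc = (-137)*2+(-2) = -276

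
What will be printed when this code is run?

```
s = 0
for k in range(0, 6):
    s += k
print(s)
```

15

k=0: s = 0+0 = 0
k=1: s = 0+1 = 1
k=2: s = 1+2 = 3
k=3: s = 3+3 = 6
k=4: s = 6+4 = 10
k=5: s = 10+5 = 15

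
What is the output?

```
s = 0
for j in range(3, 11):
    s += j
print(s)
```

j=3: s = 0+3 = 3
j=4: s = 3+4 = 7
j=5: s = 7+5 = 12
j=6: s = 12+6 = 18
j=7: s = 18+7 = 25
j=8: s = 25+8 = 33
j=9: s = 33+9 = 42
j=10: s = 42+10 = 52

52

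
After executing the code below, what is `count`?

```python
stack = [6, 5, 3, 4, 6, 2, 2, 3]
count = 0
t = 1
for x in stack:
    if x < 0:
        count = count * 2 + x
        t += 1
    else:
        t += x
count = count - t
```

x=6: not <0; t=7
x=5: not <0; t=12
x=3: not <0; t=15
x=4: not <0; t=19
x=6: not <0; t=25
x=2: not <0; t=27
x=2: not <0; t=29
x=3: not <0; t=32
count-t = 0-32 = -32

-32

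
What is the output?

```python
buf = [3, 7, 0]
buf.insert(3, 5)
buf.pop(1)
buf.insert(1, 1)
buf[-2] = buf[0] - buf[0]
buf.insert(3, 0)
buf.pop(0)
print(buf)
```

[1, 0, 0, 5]

insert 5 at 3 → [3, 7, 0, 5]
pop(1) removes 7 → [3, 0, 5]
insert 1 at 1 → [3, 1, 0, 5]
buf[-2] = buf[0]-buf[0] = 3-3 = 0 → [3, 1, 0, 5]
insert 0 at 3 → [3, 1, 0, 0, 5]
pop(0) removes 3 → [1, 0, 0, 5]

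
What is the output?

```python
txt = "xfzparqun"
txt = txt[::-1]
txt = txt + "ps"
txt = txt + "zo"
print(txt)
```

reverse → 'nuqrapzfx'
+ 'ps' → 'nuqrapzfxps'
+ 'zo' → 'nuqrapzfxpszo'

nuqrapzfxpszo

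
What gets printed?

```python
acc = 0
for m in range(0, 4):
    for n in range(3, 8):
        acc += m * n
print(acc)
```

m=0,n=3: acc = 0+0 = 0
m=0,n=4: acc = 0+0 = 0
m=0,n=5: acc = 0+0 = 0
m=0,n=6: acc = 0+0 = 0
m=0,n=7: acc = 0+0 = 0
m=1,n=3: acc = 0+3 = 3
m=1,n=4: acc = 3+4 = 7
m=1,n=5: acc = 7+5 = 12
m=1,n=6: acc = 12+6 = 18
m=1,n=7: acc = 18+7 = 25
m=2,n=3: acc = 25+6 = 31
m=2,n=4: acc = 31+8 = 39
m=2,n=5: acc = 39+10 = 49
m=2,n=6: acc = 49+12 = 61
m=2,n=7: acc = 61+14 = 75
m=3,n=3: acc = 75+9 = 84
m=3,n=4: acc = 84+12 = 96
m=3,n=5: acc = 96+15 = 111
m=3,n=6: acc = 111+18 = 129
m=3,n=7: acc = 129+21 = 150

150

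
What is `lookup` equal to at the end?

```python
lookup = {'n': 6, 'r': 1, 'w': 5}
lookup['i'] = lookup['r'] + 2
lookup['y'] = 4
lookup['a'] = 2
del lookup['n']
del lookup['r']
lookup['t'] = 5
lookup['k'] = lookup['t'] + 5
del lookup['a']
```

lookup['i'] = lookup['r']+2 = 3 → {'n': 6, 'r': 1, 'w': 5, 'i': 3}
lookup['y'] = 4 → {'n': 6, 'r': 1, 'w': 5, 'i': 3, 'y': 4}
lookup['a'] = 2 → {'n': 6, 'r': 1, 'w': 5, 'i': 3, 'y': 4, 'a': 2}
del 'n' → {'r': 1, 'w': 5, 'i': 3, 'y': 4, 'a': 2}
del 'r' → {'w': 5, 'i': 3, 'y': 4, 'a': 2}
lookup['t'] = 5 → {'w': 5, 'i': 3, 'y': 4, 'a': 2, 't': 5}
lookup['k'] = lookup['t']+5 = 10 → {'w': 5, 'i': 3, 'y': 4, 'a': 2, 't': 5, 'k': 10}
del 'a' → {'w': 5, 'i': 3, 'y': 4, 't': 5, 'k': 10}

{'w': 5, 'i': 3, 'y': 4, 't': 5, 'k': 10}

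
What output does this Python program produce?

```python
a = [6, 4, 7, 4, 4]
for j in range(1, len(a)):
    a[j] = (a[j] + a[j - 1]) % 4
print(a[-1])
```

j=1: a[1] = (4+6)%4 = 2 → [6, 2, 7, 4, 4]
j=2: a[2] = (7+2)%4 = 1 → [6, 2, 1, 4, 4]
j=3: a[3] = (4+1)%4 = 1 → [6, 2, 1, 1, 4]
j=4: a[4] = (4+1)%4 = 1 → [6, 2, 1, 1, 1]

1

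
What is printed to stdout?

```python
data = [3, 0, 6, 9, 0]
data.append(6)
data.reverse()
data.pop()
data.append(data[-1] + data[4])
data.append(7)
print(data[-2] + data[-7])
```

append 6 → [3, 0, 6, 9, 0, 6]
reverse → [6, 0, 9, 6, 0, 3]
pop() removes 3 → [6, 0, 9, 6, 0]
append data[-1]+data[4] = 0+0 = 0 → [6, 0, 9, 6, 0, 0]
append 7 → [6, 0, 9, 6, 0, 0, 7]
data[-2]+data[-7] = 0+6 = 6

6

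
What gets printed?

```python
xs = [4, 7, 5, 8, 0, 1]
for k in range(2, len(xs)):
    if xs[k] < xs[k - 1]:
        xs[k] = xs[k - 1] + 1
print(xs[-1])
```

10

k=2: 5<7, xs[2] = 7+1 = 8 → [4, 7, 8, 8, 0, 1]
k=3: 8>=8, unchanged → [4, 7, 8, 8, 0, 1]
k=4: 0<8, xs[4] = 8+1 = 9 → [4, 7, 8, 8, 9, 1]
k=5: 1<9, xs[5] = 9+1 = 10 → [4, 7, 8, 8, 9, 10]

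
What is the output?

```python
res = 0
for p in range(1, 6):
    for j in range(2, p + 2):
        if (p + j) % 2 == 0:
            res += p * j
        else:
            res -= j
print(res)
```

p=1,j=2: odd sum, res = 0-2 = -2
p=2,j=2: even sum, res = (-2)+4 = 2
p=2,j=3: odd sum, res = 2-3 = -1
p=3,j=2: odd sum, res = (-1)-2 = -3
p=3,j=3: even sum, res = (-3)+9 = 6
p=3,j=4: odd sum, res = 6-4 = 2
p=4,j=2: even sum, res = 2+8 = 10
p=4,j=3: odd sum, res = 10-3 = 7
p=4,j=4: even sum, res = 7+16 = 23
p=4,j=5: odd sum, res = 23-5 = 18
p=5,j=2: odd sum, res = 18-2 = 16
p=5,j=3: even sum, res = 16+15 = 31
p=5,j=4: odd sum, res = 31-4 = 27
p=5,j=5: even sum, res = 27+25 = 52
p=5,j=6: odd sum, res = 52-6 = 46

46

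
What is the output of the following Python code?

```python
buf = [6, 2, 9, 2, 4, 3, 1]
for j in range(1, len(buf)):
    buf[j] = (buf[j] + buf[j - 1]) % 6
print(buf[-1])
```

j=1: buf[1] = (2+6)%6 = 2 → [6, 2, 9, 2, 4, 3, 1]
j=2: buf[2] = (9+2)%6 = 5 → [6, 2, 5, 2, 4, 3, 1]
j=3: buf[3] = (2+5)%6 = 1 → [6, 2, 5, 1, 4, 3, 1]
j=4: buf[4] = (4+1)%6 = 5 → [6, 2, 5, 1, 5, 3, 1]
j=5: buf[5] = (3+5)%6 = 2 → [6, 2, 5, 1, 5, 2, 1]
j=6: buf[6] = (1+2)%6 = 3 → [6, 2, 5, 1, 5, 2, 3]

3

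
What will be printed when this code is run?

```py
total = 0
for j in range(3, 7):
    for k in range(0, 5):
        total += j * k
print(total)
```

180

j=3,k=0: total = 0+0 = 0
j=3,k=1: total = 0+3 = 3
j=3,k=2: total = 3+6 = 9
j=3,k=3: total = 9+9 = 18
j=3,k=4: total = 18+12 = 30
j=4,k=0: total = 30+0 = 30
j=4,k=1: total = 30+4 = 34
j=4,k=2: total = 34+8 = 42
j=4,k=3: total = 42+12 = 54
j=4,k=4: total = 54+16 = 70
j=5,k=0: total = 70+0 = 70
j=5,k=1: total = 70+5 = 75
j=5,k=2: total = 75+10 = 85
j=5,k=3: total = 85+15 = 100
j=5,k=4: total = 100+20 = 120
j=6,k=0: total = 120+0 = 120
j=6,k=1: total = 120+6 = 126
j=6,k=2: total = 126+12 = 138
j=6,k=3: total = 138+18 = 156
j=6,k=4: total = 156+24 = 180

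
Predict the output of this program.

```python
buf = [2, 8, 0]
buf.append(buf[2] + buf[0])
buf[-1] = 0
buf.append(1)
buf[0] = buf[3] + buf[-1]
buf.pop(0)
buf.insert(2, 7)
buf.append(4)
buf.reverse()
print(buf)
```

append buf[2]+buf[0] = 0+2 = 2 → [2, 8, 0, 2]
buf[-1] = 0 → [2, 8, 0, 0]
append 1 → [2, 8, 0, 0, 1]
buf[0] = buf[3]+buf[-1] = 0+1 = 1 → [1, 8, 0, 0, 1]
pop(0) removes 1 → [8, 0, 0, 1]
insert 7 at 2 → [8, 0, 7, 0, 1]
append 4 → [8, 0, 7, 0, 1, 4]
reverse → [4, 1, 0, 7, 0, 8]

[4, 1, 0, 7, 0, 8]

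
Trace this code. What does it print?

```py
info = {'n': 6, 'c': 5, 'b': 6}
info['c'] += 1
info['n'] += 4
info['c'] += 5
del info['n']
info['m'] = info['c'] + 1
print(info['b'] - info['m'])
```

info['c'] = 5+1 = 6 → {'n': 6, 'c': 6, 'b': 6}
info['n'] = 6+4 = 10 → {'n': 10, 'c': 6, 'b': 6}
info['c'] = 6+5 = 11 → {'n': 10, 'c': 11, 'b': 6}
del 'n' → {'c': 11, 'b': 6}
info['m'] = info['c']+1 = 12 → {'c': 11, 'b': 6, 'm': 12}
info['b']-info['m'] = 6-12 = -6

-6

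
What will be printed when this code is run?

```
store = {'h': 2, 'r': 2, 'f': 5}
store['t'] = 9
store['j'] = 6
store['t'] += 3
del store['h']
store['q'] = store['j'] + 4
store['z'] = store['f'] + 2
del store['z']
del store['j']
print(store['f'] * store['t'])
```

store['t'] = 9 → {'h': 2, 'r': 2, 'f': 5, 't': 9}
store['j'] = 6 → {'h': 2, 'r': 2, 'f': 5, 't': 9, 'j': 6}
store['t'] = 9+3 = 12 → {'h': 2, 'r': 2, 'f': 5, 't': 12, 'j': 6}
del 'h' → {'r': 2, 'f': 5, 't': 12, 'j': 6}
store['q'] = store['j']+4 = 10 → {'r': 2, 'f': 5, 't': 12, 'j': 6, 'q': 10}
store['z'] = store['f']+2 = 7 → {'r': 2, 'f': 5, 't': 12, 'j': 6, 'q': 10, 'z': 7}
del 'z' → {'r': 2, 'f': 5, 't': 12, 'j': 6, 'q': 10}
del 'j' → {'r': 2, 'f': 5, 't': 12, 'q': 10}
store['f']*store['t'] = 5*12 = 60

60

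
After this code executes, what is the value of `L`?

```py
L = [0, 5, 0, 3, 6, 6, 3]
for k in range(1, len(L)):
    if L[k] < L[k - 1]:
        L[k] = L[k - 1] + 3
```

k=1: 5>=0, unchanged → [0, 5, 0, 3, 6, 6, 3]
k=2: 0<5, L[2] = 5+3 = 8 → [0, 5, 8, 3, 6, 6, 3]
k=3: 3<8, L[3] = 8+3 = 11 → [0, 5, 8, 11, 6, 6, 3]
k=4: 6<11, L[4] = 11+3 = 14 → [0, 5, 8, 11, 14, 6, 3]
k=5: 6<14, L[5] = 14+3 = 17 → [0, 5, 8, 11, 14, 17, 3]
k=6: 3<17, L[6] = 17+3 = 20 → [0, 5, 8, 11, 14, 17, 20]

[0, 5, 8, 11, 14, 17, 20]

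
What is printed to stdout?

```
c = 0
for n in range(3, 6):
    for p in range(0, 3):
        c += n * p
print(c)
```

36

n=3,p=0: c = 0+0 = 0
n=3,p=1: c = 0+3 = 3
n=3,p=2: c = 3+6 = 9
n=4,p=0: c = 9+0 = 9
n=4,p=1: c = 9+4 = 13
n=4,p=2: c = 13+8 = 21
n=5,p=0: c = 21+0 = 21
n=5,p=1: c = 21+5 = 26
n=5,p=2: c = 26+10 = 36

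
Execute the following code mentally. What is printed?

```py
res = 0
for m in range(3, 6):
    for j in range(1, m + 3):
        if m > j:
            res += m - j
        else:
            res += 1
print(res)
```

m=3,j=1: 3>1, res = 0+2 = 2
m=3,j=2: 3>2, res = 2+1 = 3
m=3,j=3: not 3>3, res = 3+1 = 4
m=3,j=4: not 3>4, res = 4+1 = 5
m=3,j=5: not 3>5, res = 5+1 = 6
m=4,j=1: 4>1, res = 6+3 = 9
m=4,j=2: 4>2, res = 9+2 = 11
m=4,j=3: 4>3, res = 11+1 = 12
m=4,j=4: not 4>4, res = 12+1 = 13
m=4,j=5: not 4>5, res = 13+1 = 14
m=4,j=6: not 4>6, res = 14+1 = 15
m=5,j=1: 5>1, res = 15+4 = 19
m=5,j=2: 5>2, res = 19+3 = 22
m=5,j=3: 5>3, res = 22+2 = 24
m=5,j=4: 5>4, res = 24+1 = 25
m=5,j=5: not 5>5, res = 25+1 = 26
m=5,j=6: not 5>6, res = 26+1 = 27
m=5,j=7: not 5>7, res = 27+1 = 28

28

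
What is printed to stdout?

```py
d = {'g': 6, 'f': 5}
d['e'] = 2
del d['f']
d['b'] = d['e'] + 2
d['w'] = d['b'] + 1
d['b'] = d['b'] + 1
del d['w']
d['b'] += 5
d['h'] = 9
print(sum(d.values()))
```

d['e'] = 2 → {'g': 6, 'f': 5, 'e': 2}
del 'f' → {'g': 6, 'e': 2}
d['b'] = d['e']+2 = 4 → {'g': 6, 'e': 2, 'b': 4}
d['w'] = d['b']+1 = 5 → {'g': 6, 'e': 2, 'b': 4, 'w': 5}
d['b'] = d['b']+1 = 5 → {'g': 6, 'e': 2, 'b': 5, 'w': 5}
del 'w' → {'g': 6, 'e': 2, 'b': 5}
d['b'] = 5+5 = 10 → {'g': 6, 'e': 2, 'b': 10}
d['h'] = 9 → {'g': 6, 'e': 2, 'b': 10, 'h': 9}
sum of values = 27

27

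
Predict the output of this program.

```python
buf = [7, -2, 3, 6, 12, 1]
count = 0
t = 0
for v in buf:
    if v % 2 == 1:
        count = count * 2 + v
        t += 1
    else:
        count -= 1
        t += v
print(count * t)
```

513

v=7: odd, count = 0*2+7 = 7; t=1
v=-2: not odd, count = 7-1 = 6; t=-1
v=3: odd, count = 6*2+3 = 15; t=0
v=6: not odd, count = 15-1 = 14; t=6
v=12: not odd, count = 14-1 = 13; t=18
v=1: odd, count = 13*2+1 = 27; t=19
count*t = 27*19 = 513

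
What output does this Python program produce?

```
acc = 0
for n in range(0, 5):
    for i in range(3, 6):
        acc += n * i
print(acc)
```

n=0,i=3: acc = 0+0 = 0
n=0,i=4: acc = 0+0 = 0
n=0,i=5: acc = 0+0 = 0
n=1,i=3: acc = 0+3 = 3
n=1,i=4: acc = 3+4 = 7
n=1,i=5: acc = 7+5 = 12
n=2,i=3: acc = 12+6 = 18
n=2,i=4: acc = 18+8 = 26
n=2,i=5: acc = 26+10 = 36
n=3,i=3: acc = 36+9 = 45
n=3,i=4: acc = 45+12 = 57
n=3,i=5: acc = 57+15 = 72
n=4,i=3: acc = 72+12 = 84
n=4,i=4: acc = 84+16 = 100
n=4,i=5: acc = 100+20 = 120

120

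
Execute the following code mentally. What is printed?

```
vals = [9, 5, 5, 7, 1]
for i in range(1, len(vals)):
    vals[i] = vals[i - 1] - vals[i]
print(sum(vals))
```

i=1: vals[1] = 9-5 = 4 → [9, 4, 5, 7, 1]
i=2: vals[2] = 4-5 = -1 → [9, 4, -1, 7, 1]
i=3: vals[3] = (-1)-7 = -8 → [9, 4, -1, -8, 1]
i=4: vals[4] = (-8)-1 = -9 → [9, 4, -1, -8, -9]
sum = -5

-5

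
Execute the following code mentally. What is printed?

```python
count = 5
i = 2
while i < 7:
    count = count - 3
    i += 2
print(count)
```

-4

i=2: count = 5-3 = 2
i=4: count = 2-3 = -1
i=6: count = (-1)-3 = -4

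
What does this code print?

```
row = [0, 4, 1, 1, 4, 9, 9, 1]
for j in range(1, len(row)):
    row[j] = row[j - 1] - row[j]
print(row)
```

j=1: row[1] = 0-4 = -4 → [0, -4, 1, 1, 4, 9, 9, 1]
j=2: row[2] = (-4)-1 = -5 → [0, -4, -5, 1, 4, 9, 9, 1]
j=3: row[3] = (-5)-1 = -6 → [0, -4, -5, -6, 4, 9, 9, 1]
j=4: row[4] = (-6)-4 = -10 → [0, -4, -5, -6, -10, 9, 9, 1]
j=5: row[5] = (-10)-9 = -19 → [0, -4, -5, -6, -10, -19, 9, 1]
j=6: row[6] = (-19)-9 = -28 → [0, -4, -5, -6, -10, -19, -28, 1]
j=7: row[7] = (-28)-1 = -29 → [0, -4, -5, -6, -10, -19, -28, -29]

[0, -4, -5, -6, -10, -19, -28, -29]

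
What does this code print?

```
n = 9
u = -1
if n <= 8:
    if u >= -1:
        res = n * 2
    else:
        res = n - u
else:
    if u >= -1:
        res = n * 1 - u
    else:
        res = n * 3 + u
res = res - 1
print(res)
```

9

n=9, u=-1
n <= 8 is False; u >= -1 is True
→ res = n * 1 - u = 10
res = 10-1 = 9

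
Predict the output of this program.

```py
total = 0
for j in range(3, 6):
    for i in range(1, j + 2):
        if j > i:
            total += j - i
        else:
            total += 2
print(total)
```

31

j=3,i=1: 3>1, total = 0+2 = 2
j=3,i=2: 3>2, total = 2+1 = 3
j=3,i=3: not 3>3, total = 3+2 = 5
j=3,i=4: not 3>4, total = 5+2 = 7
j=4,i=1: 4>1, total = 7+3 = 10
j=4,i=2: 4>2, total = 10+2 = 12
j=4,i=3: 4>3, total = 12+1 = 13
j=4,i=4: not 4>4, total = 13+2 = 15
j=4,i=5: not 4>5, total = 15+2 = 17
j=5,i=1: 5>1, total = 17+4 = 21
j=5,i=2: 5>2, total = 21+3 = 24
j=5,i=3: 5>3, total = 24+2 = 26
j=5,i=4: 5>4, total = 26+1 = 27
j=5,i=5: not 5>5, total = 27+2 = 29
j=5,i=6: not 5>6, total = 29+2 = 31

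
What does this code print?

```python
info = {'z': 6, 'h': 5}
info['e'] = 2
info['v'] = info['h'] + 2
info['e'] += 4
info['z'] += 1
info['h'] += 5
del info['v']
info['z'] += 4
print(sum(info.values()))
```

27

info['e'] = 2 → {'z': 6, 'h': 5, 'e': 2}
info['v'] = info['h']+2 = 7 → {'z': 6, 'h': 5, 'e': 2, 'v': 7}
info['e'] = 2+4 = 6 → {'z': 6, 'h': 5, 'e': 6, 'v': 7}
info['z'] = 6+1 = 7 → {'z': 7, 'h': 5, 'e': 6, 'v': 7}
info['h'] = 5+5 = 10 → {'z': 7, 'h': 10, 'e': 6, 'v': 7}
del 'v' → {'z': 7, 'h': 10, 'e': 6}
info['z'] = 7+4 = 11 → {'z': 11, 'h': 10, 'e': 6}
sum of values = 27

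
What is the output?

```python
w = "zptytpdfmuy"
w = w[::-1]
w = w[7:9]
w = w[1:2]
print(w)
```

reverse → 'yumfdptytpz'
slice [7:9] → 'yt'
slice [1:2] → 't'

t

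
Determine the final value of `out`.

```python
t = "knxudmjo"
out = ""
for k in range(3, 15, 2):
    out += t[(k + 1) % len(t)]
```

'djkxdj'

k=3: add t[4]='d' → 'd'
k=5: add t[6]='j' → 'dj'
k=7: add t[0]='k' → 'djk'
k=9: add t[2]='x' → 'djkx'
k=11: add t[4]='d' → 'djkxd'
k=13: add t[6]='j' → 'djkxdj'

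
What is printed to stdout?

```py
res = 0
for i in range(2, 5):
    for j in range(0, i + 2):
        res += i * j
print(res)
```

102

i=2,j=0: res = 0+0 = 0
i=2,j=1: res = 0+2 = 2
i=2,j=2: res = 2+4 = 6
i=2,j=3: res = 6+6 = 12
i=3,j=0: res = 12+0 = 12
i=3,j=1: res = 12+3 = 15
i=3,j=2: res = 15+6 = 21
i=3,j=3: res = 21+9 = 30
i=3,j=4: res = 30+12 = 42
i=4,j=0: res = 42+0 = 42
i=4,j=1: res = 42+4 = 46
i=4,j=2: res = 46+8 = 54
i=4,j=3: res = 54+12 = 66
i=4,j=4: res = 66+16 = 82
i=4,j=5: res = 82+20 = 102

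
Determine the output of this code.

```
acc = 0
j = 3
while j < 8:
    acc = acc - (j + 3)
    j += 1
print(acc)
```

-40

j=3: acc = 0-6 = -6
j=4: acc = (-6)-7 = -13
j=5: acc = (-13)-8 = -21
j=6: acc = (-21)-9 = -30
j=7: acc = (-30)-10 = -40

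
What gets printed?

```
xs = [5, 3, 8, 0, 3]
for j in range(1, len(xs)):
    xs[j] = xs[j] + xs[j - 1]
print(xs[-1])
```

19

j=1: xs[1] = 3+5 = 8 → [5, 8, 8, 0, 3]
j=2: xs[2] = 8+8 = 16 → [5, 8, 16, 0, 3]
j=3: xs[3] = 0+16 = 16 → [5, 8, 16, 16, 3]
j=4: xs[4] = 3+16 = 19 → [5, 8, 16, 16, 19]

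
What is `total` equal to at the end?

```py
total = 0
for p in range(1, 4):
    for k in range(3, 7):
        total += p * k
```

108

p=1,k=3: total = 0+3 = 3
p=1,k=4: total = 3+4 = 7
p=1,k=5: total = 7+5 = 12
p=1,k=6: total = 12+6 = 18
p=2,k=3: total = 18+6 = 24
p=2,k=4: total = 24+8 = 32
p=2,k=5: total = 32+10 = 42
p=2,k=6: total = 42+12 = 54
p=3,k=3: total = 54+9 = 63
p=3,k=4: total = 63+12 = 75
p=3,k=5: total = 75+15 = 90
p=3,k=6: total = 90+18 = 108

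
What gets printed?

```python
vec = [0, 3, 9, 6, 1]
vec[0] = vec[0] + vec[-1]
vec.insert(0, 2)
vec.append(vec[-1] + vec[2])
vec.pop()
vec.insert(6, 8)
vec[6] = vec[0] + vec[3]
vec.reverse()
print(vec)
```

vec[0] = vec[0]+vec[-1] = 0+1 = 1 → [1, 3, 9, 6, 1]
insert 2 at 0 → [2, 1, 3, 9, 6, 1]
append vec[-1]+vec[2] = 1+3 = 4 → [2, 1, 3, 9, 6, 1, 4]
pop() removes 4 → [2, 1, 3, 9, 6, 1]
insert 8 at 6 → [2, 1, 3, 9, 6, 1, 8]
vec[6] = vec[0]+vec[3] = 2+9 = 11 → [2, 1, 3, 9, 6, 1, 11]
reverse → [11, 1, 6, 9, 3, 1, 2]

[11, 1, 6, 9, 3, 1, 2]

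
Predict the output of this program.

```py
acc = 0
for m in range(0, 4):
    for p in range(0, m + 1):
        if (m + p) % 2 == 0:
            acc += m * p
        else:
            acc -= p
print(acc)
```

m=0,p=0: even sum, acc = 0+0 = 0
m=1,p=0: odd sum, acc = 0-0 = 0
m=1,p=1: even sum, acc = 0+1 = 1
m=2,p=0: even sum, acc = 1+0 = 1
m=2,p=1: odd sum, acc = 1-1 = 0
m=2,p=2: even sum, acc = 0+4 = 4
m=3,p=0: odd sum, acc = 4-0 = 4
m=3,p=1: even sum, acc = 4+3 = 7
m=3,p=2: odd sum, acc = 7-2 = 5
m=3,p=3: even sum, acc = 5+9 = 14

14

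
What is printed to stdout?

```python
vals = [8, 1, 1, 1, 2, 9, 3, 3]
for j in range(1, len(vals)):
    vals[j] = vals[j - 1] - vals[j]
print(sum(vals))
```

2

j=1: vals[1] = 8-1 = 7 → [8, 7, 1, 1, 2, 9, 3, 3]
j=2: vals[2] = 7-1 = 6 → [8, 7, 6, 1, 2, 9, 3, 3]
j=3: vals[3] = 6-1 = 5 → [8, 7, 6, 5, 2, 9, 3, 3]
j=4: vals[4] = 5-2 = 3 → [8, 7, 6, 5, 3, 9, 3, 3]
j=5: vals[5] = 3-9 = -6 → [8, 7, 6, 5, 3, -6, 3, 3]
j=6: vals[6] = (-6)-3 = -9 → [8, 7, 6, 5, 3, -6, -9, 3]
j=7: vals[7] = (-9)-3 = -12 → [8, 7, 6, 5, 3, -6, -9, -12]
sum = 2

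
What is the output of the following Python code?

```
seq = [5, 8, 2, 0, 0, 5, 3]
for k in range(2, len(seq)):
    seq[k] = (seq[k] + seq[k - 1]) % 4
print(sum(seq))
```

k=2: seq[2] = (2+8)%4 = 2 → [5, 8, 2, 0, 0, 5, 3]
k=3: seq[3] = (0+2)%4 = 2 → [5, 8, 2, 2, 0, 5, 3]
k=4: seq[4] = (0+2)%4 = 2 → [5, 8, 2, 2, 2, 5, 3]
k=5: seq[5] = (5+2)%4 = 3 → [5, 8, 2, 2, 2, 3, 3]
k=6: seq[6] = (3+3)%4 = 2 → [5, 8, 2, 2, 2, 3, 2]
sum = 24

24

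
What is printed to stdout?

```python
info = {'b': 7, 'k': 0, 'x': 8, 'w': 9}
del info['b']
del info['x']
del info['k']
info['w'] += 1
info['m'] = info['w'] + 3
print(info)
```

del 'b' → {'k': 0, 'x': 8, 'w': 9}
del 'x' → {'k': 0, 'w': 9}
del 'k' → {'w': 9}
info['w'] = 9+1 = 10 → {'w': 10}
info['m'] = info['w']+3 = 13 → {'w': 10, 'm': 13}

{'w': 10, 'm': 13}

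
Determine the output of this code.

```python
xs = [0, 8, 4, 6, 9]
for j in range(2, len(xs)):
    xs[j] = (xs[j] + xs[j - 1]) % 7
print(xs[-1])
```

6

j=2: xs[2] = (4+8)%7 = 5 → [0, 8, 5, 6, 9]
j=3: xs[3] = (6+5)%7 = 4 → [0, 8, 5, 4, 9]
j=4: xs[4] = (9+4)%7 = 6 → [0, 8, 5, 4, 6]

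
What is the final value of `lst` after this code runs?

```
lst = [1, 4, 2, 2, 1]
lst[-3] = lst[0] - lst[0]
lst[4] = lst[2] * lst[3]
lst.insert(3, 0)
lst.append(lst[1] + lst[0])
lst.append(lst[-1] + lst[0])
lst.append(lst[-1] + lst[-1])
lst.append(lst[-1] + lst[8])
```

lst[-3] = lst[0]-lst[0] = 1-1 = 0 → [1, 4, 0, 2, 1]
lst[4] = lst[2]*lst[3] = 0*2 = 0 → [1, 4, 0, 2, 0]
insert 0 at 3 → [1, 4, 0, 0, 2, 0]
append lst[1]+lst[0] = 4+1 = 5 → [1, 4, 0, 0, 2, 0, 5]
append lst[-1]+lst[0] = 5+1 = 6 → [1, 4, 0, 0, 2, 0, 5, 6]
append lst[-1]+lst[-1] = 6+6 = 12 → [1, 4, 0, 0, 2, 0, 5, 6, 12]
append lst[-1]+lst[8] = 12+12 = 24 → [1, 4, 0, 0, 2, 0, 5, 6, 12, 24]

[1, 4, 0, 0, 2, 0, 5, 6, 12, 24]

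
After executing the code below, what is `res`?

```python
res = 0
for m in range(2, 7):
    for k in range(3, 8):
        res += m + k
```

225

m=2,k=3: res = 0+5 = 5
m=2,k=4: res = 5+6 = 11
m=2,k=5: res = 11+7 = 18
m=2,k=6: res = 18+8 = 26
m=2,k=7: res = 26+9 = 35
m=3,k=3: res = 35+6 = 41
m=3,k=4: res = 41+7 = 48
m=3,k=5: res = 48+8 = 56
m=3,k=6: res = 56+9 = 65
m=3,k=7: res = 65+10 = 75
m=4,k=3: res = 75+7 = 82
m=4,k=4: res = 82+8 = 90
m=4,k=5: res = 90+9 = 99
m=4,k=6: res = 99+10 = 109
m=4,k=7: res = 109+11 = 120
m=5,k=3: res = 120+8 = 128
m=5,k=4: res = 128+9 = 137
m=5,k=5: res = 137+10 = 147
m=5,k=6: res = 147+11 = 158
m=5,k=7: res = 158+12 = 170
m=6,k=3: res = 170+9 = 179
m=6,k=4: res = 179+10 = 189
m=6,k=5: res = 189+11 = 200
m=6,k=6: res = 200+12 = 212
m=6,k=7: res = 212+13 = 225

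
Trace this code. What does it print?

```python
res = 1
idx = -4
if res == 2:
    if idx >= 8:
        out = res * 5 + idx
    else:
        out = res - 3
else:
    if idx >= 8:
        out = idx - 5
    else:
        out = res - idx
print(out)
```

5

res=1, idx=-4
res == 2 is False; idx >= 8 is False
→ out = res - idx = 5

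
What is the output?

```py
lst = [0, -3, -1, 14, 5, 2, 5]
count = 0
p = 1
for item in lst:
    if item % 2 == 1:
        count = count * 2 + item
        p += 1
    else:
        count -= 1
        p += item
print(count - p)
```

item=0: not odd, count = 0-1 = -1; p=1
item=-3: odd, count = (-1)*2+(-3) = -5; p=2
item=-1: odd, count = (-5)*2+(-1) = -11; p=3
item=14: not odd, count = (-11)-1 = -12; p=17
item=5: odd, count = (-12)*2+5 = -19; p=18
item=2: not odd, count = (-19)-1 = -20; p=20
item=5: odd, count = (-20)*2+5 = -35; p=21
count-p = (-35)-21 = -56

-56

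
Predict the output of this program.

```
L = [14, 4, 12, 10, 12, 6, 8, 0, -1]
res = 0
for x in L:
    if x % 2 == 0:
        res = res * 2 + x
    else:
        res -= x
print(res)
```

x=14: even, res = 0*2+14 = 14
x=4: even, res = 14*2+4 = 32
x=12: even, res = 32*2+12 = 76
x=10: even, res = 76*2+10 = 162
x=12: even, res = 162*2+12 = 336
x=6: even, res = 336*2+6 = 678
x=8: even, res = 678*2+8 = 1364
x=0: even, res = 1364*2+0 = 2728
x=-1: not even, res = 2728-(-1) = 2729

2729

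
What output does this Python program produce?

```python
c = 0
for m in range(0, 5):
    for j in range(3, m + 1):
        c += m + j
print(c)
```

m=3,j=3: c = 0+6 = 6
m=4,j=3: c = 6+7 = 13
m=4,j=4: c = 13+8 = 21

21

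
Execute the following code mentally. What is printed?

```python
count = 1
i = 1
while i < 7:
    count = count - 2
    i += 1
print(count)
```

i=1: count = 1-2 = -1
i=2: count = (-1)-2 = -3
i=3: count = (-3)-2 = -5
i=4: count = (-5)-2 = -7
i=5: count = (-7)-2 = -9
i=6: count = (-9)-2 = -11

-11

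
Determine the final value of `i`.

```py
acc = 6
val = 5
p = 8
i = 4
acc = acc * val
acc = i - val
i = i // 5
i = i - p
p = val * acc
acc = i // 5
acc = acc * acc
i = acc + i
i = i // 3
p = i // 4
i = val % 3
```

2

acc = 6*5 = 30
acc = 4-5 = -1
i = 4//5 = 0
i = 0-8 = -8
p = 5*(-1) = -5
acc = (-8)//5 = -2
acc = (-2)*(-2) = 4
i = 4+(-8) = -4
i = (-4)//3 = -2
p = (-2)//4 = -1
i = 5%3 = 2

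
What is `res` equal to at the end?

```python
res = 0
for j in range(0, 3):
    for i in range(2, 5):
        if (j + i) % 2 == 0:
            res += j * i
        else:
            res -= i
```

3

j=0,i=2: even sum, res = 0+0 = 0
j=0,i=3: odd sum, res = 0-3 = -3
j=0,i=4: even sum, res = (-3)+0 = -3
j=1,i=2: odd sum, res = (-3)-2 = -5
j=1,i=3: even sum, res = (-5)+3 = -2
j=1,i=4: odd sum, res = (-2)-4 = -6
j=2,i=2: even sum, res = (-6)+4 = -2
j=2,i=3: odd sum, res = (-2)-3 = -5
j=2,i=4: even sum, res = (-5)+8 = 3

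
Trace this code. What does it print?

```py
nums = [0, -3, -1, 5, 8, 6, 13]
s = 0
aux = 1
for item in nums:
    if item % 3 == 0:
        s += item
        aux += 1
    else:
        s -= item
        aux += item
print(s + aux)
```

item=0: %3==0, s = 0+0 = 0; aux=2
item=-3: %3==0, s = 0+(-3) = -3; aux=3
item=-1: not %3==0, s = (-3)-(-1) = -2; aux=2
item=5: not %3==0, s = (-2)-5 = -7; aux=7
item=8: not %3==0, s = (-7)-8 = -15; aux=15
item=6: %3==0, s = (-15)+6 = -9; aux=16
item=13: not %3==0, s = (-9)-13 = -22; aux=29
s+aux = (-22)+29 = 7

7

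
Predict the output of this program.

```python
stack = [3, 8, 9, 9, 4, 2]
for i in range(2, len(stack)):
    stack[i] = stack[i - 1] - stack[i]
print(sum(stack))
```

i=2: stack[2] = 8-9 = -1 → [3, 8, -1, 9, 4, 2]
i=3: stack[3] = (-1)-9 = -10 → [3, 8, -1, -10, 4, 2]
i=4: stack[4] = (-10)-4 = -14 → [3, 8, -1, -10, -14, 2]
i=5: stack[5] = (-14)-2 = -16 → [3, 8, -1, -10, -14, -16]
sum = -30

-30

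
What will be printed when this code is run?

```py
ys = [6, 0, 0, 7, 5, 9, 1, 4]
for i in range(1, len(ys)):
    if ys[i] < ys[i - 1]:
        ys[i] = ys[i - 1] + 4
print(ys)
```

i=1: 0<6, ys[1] = 6+4 = 10 → [6, 10, 0, 7, 5, 9, 1, 4]
i=2: 0<10, ys[2] = 10+4 = 14 → [6, 10, 14, 7, 5, 9, 1, 4]
i=3: 7<14, ys[3] = 14+4 = 18 → [6, 10, 14, 18, 5, 9, 1, 4]
i=4: 5<18, ys[4] = 18+4 = 22 → [6, 10, 14, 18, 22, 9, 1, 4]
i=5: 9<22, ys[5] = 22+4 = 26 → [6, 10, 14, 18, 22, 26, 1, 4]
i=6: 1<26, ys[6] = 26+4 = 30 → [6, 10, 14, 18, 22, 26, 30, 4]
i=7: 4<30, ys[7] = 30+4 = 34 → [6, 10, 14, 18, 22, 26, 30, 34]

[6, 10, 14, 18, 22, 26, 30, 34]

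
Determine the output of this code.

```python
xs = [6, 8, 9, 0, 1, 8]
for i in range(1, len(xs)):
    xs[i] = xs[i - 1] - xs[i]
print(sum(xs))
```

-50

i=1: xs[1] = 6-8 = -2 → [6, -2, 9, 0, 1, 8]
i=2: xs[2] = (-2)-9 = -11 → [6, -2, -11, 0, 1, 8]
i=3: xs[3] = (-11)-0 = -11 → [6, -2, -11, -11, 1, 8]
i=4: xs[4] = (-11)-1 = -12 → [6, -2, -11, -11, -12, 8]
i=5: xs[5] = (-12)-8 = -20 → [6, -2, -11, -11, -12, -20]
sum = -50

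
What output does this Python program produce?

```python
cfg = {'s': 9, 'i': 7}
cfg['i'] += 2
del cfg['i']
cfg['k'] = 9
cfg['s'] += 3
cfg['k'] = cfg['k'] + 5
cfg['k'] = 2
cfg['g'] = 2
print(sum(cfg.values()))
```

cfg['i'] = 7+2 = 9 → {'s': 9, 'i': 9}
del 'i' → {'s': 9}
cfg['k'] = 9 → {'s': 9, 'k': 9}
cfg['s'] = 9+3 = 12 → {'s': 12, 'k': 9}
cfg['k'] = cfg['k']+5 = 14 → {'s': 12, 'k': 14}
cfg['k'] = 2 → {'s': 12, 'k': 2}
cfg['g'] = 2 → {'s': 12, 'k': 2, 'g': 2}
sum of values = 16

16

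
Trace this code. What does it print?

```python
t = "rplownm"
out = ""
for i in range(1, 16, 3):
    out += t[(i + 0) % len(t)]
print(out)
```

i=1: add t[1]='p' → 'p'
i=4: add t[4]='w' → 'pw'
i=7: add t[0]='r' → 'pwr'
i=10: add t[3]='o' → 'pwro'
i=13: add t[6]='m' → 'pwrom'

pwrom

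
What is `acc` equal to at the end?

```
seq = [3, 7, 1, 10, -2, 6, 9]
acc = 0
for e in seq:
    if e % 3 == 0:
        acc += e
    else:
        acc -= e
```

e=3: %3==0, acc = 0+3 = 3
e=7: not %3==0, acc = 3-7 = -4
e=1: not %3==0, acc = (-4)-1 = -5
e=10: not %3==0, acc = (-5)-10 = -15
e=-2: not %3==0, acc = (-15)-(-2) = -13
e=6: %3==0, acc = (-13)+6 = -7
e=9: %3==0, acc = (-7)+9 = 2

2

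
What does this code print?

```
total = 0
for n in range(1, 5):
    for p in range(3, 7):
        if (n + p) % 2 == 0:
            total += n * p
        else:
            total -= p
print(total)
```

56

n=1,p=3: even sum, total = 0+3 = 3
n=1,p=4: odd sum, total = 3-4 = -1
n=1,p=5: even sum, total = (-1)+5 = 4
n=1,p=6: odd sum, total = 4-6 = -2
n=2,p=3: odd sum, total = (-2)-3 = -5
n=2,p=4: even sum, total = (-5)+8 = 3
n=2,p=5: odd sum, total = 3-5 = -2
n=2,p=6: even sum, total = (-2)+12 = 10
n=3,p=3: even sum, total = 10+9 = 19
n=3,p=4: odd sum, total = 19-4 = 15
n=3,p=5: even sum, total = 15+15 = 30
n=3,p=6: odd sum, total = 30-6 = 24
n=4,p=3: odd sum, total = 24-3 = 21
n=4,p=4: even sum, total = 21+16 = 37
n=4,p=5: odd sum, total = 37-5 = 32
n=4,p=6: even sum, total = 32+24 = 56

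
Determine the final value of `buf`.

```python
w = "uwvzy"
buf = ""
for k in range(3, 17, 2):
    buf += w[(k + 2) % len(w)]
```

'uvywzuv'

k=3: add w[0]='u' → 'u'
k=5: add w[2]='v' → 'uv'
k=7: add w[4]='y' → 'uvy'
k=9: add w[1]='w' → 'uvyw'
k=11: add w[3]='z' → 'uvywz'
k=13: add w[0]='u' → 'uvywzu'
k=15: add w[2]='v' → 'uvywzuv'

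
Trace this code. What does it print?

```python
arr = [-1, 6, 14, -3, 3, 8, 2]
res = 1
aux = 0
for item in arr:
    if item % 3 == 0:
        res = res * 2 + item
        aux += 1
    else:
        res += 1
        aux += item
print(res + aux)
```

item=-1: not %3==0, res = 1+1 = 2; aux=-1
item=6: %3==0, res = 2*2+6 = 10; aux=0
item=14: not %3==0, res = 10+1 = 11; aux=14
item=-3: %3==0, res = 11*2+(-3) = 19; aux=15
item=3: %3==0, res = 19*2+3 = 41; aux=16
item=8: not %3==0, res = 41+1 = 42; aux=24
item=2: not %3==0, res = 42+1 = 43; aux=26
res+aux = 43+26 = 69

69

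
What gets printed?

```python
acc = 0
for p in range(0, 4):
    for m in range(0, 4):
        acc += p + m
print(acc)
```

p=0,m=0: acc = 0+0 = 0
p=0,m=1: acc = 0+1 = 1
p=0,m=2: acc = 1+2 = 3
p=0,m=3: acc = 3+3 = 6
p=1,m=0: acc = 6+1 = 7
p=1,m=1: acc = 7+2 = 9
p=1,m=2: acc = 9+3 = 12
p=1,m=3: acc = 12+4 = 16
p=2,m=0: acc = 16+2 = 18
p=2,m=1: acc = 18+3 = 21
p=2,m=2: acc = 21+4 = 25
p=2,m=3: acc = 25+5 = 30
p=3,m=0: acc = 30+3 = 33
p=3,m=1: acc = 33+4 = 37
p=3,m=2: acc = 37+5 = 42
p=3,m=3: acc = 42+6 = 48

48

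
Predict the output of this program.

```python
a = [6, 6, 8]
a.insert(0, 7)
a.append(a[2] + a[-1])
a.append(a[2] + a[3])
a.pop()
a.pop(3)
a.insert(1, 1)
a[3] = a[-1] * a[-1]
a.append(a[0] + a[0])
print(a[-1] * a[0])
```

insert 7 at 0 → [7, 6, 6, 8]
append a[2]+a[-1] = 6+8 = 14 → [7, 6, 6, 8, 14]
append a[2]+a[3] = 6+8 = 14 → [7, 6, 6, 8, 14, 14]
pop() removes 14 → [7, 6, 6, 8, 14]
pop(3) removes 8 → [7, 6, 6, 14]
insert 1 at 1 → [7, 1, 6, 6, 14]
a[3] = a[-1]*a[-1] = 14*14 = 196 → [7, 1, 6, 196, 14]
append a[0]+a[0] = 7+7 = 14 → [7, 1, 6, 196, 14, 14]
a[-1]*a[0] = 14*7 = 98

98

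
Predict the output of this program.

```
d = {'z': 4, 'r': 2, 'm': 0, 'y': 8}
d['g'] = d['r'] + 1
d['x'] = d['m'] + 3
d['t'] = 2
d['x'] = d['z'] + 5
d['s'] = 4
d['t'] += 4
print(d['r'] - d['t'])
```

-4

d['g'] = d['r']+1 = 3 → {'z': 4, 'r': 2, 'm': 0, 'y': 8, 'g': 3}
d['x'] = d['m']+3 = 3 → {'z': 4, 'r': 2, 'm': 0, 'y': 8, 'g': 3, 'x': 3}
d['t'] = 2 → {'z': 4, 'r': 2, 'm': 0, 'y': 8, 'g': 3, 'x': 3, 't': 2}
d['x'] = d['z']+5 = 9 → {'z': 4, 'r': 2, 'm': 0, 'y': 8, 'g': 3, 'x': 9, 't': 2}
d['s'] = 4 → {'z': 4, 'r': 2, 'm': 0, 'y': 8, 'g': 3, 'x': 9, 't': 2, 's': 4}
d['t'] = 2+4 = 6 → {'z': 4, 'r': 2, 'm': 0, 'y': 8, 'g': 3, 'x': 9, 't': 6, 's': 4}
d['r']-d['t'] = 2-6 = -4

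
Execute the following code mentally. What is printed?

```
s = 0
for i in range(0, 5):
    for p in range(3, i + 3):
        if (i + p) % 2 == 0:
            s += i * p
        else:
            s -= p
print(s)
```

60

i=1,p=3: even sum, s = 0+3 = 3
i=2,p=3: odd sum, s = 3-3 = 0
i=2,p=4: even sum, s = 0+8 = 8
i=3,p=3: even sum, s = 8+9 = 17
i=3,p=4: odd sum, s = 17-4 = 13
i=3,p=5: even sum, s = 13+15 = 28
i=4,p=3: odd sum, s = 28-3 = 25
i=4,p=4: even sum, s = 25+16 = 41
i=4,p=5: odd sum, s = 41-5 = 36
i=4,p=6: even sum, s = 36+24 = 60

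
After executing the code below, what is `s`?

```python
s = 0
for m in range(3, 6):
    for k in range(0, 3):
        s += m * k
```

36

m=3,k=0: s = 0+0 = 0
m=3,k=1: s = 0+3 = 3
m=3,k=2: s = 3+6 = 9
m=4,k=0: s = 9+0 = 9
m=4,k=1: s = 9+4 = 13
m=4,k=2: s = 13+8 = 21
m=5,k=0: s = 21+0 = 21
m=5,k=1: s = 21+5 = 26
m=5,k=2: s = 26+10 = 36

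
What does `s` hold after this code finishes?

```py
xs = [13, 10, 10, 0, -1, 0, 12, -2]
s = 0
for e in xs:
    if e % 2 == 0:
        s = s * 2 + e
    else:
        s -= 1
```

e=13: not even, s = 0-1 = -1
e=10: even, s = (-1)*2+10 = 8
e=10: even, s = 8*2+10 = 26
e=0: even, s = 26*2+0 = 52
e=-1: not even, s = 52-1 = 51
e=0: even, s = 51*2+0 = 102
e=12: even, s = 102*2+12 = 216
e=-2: even, s = 216*2+(-2) = 430

430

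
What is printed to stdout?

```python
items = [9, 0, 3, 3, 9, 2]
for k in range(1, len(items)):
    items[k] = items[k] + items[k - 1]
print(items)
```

k=1: items[1] = 0+9 = 9 → [9, 9, 3, 3, 9, 2]
k=2: items[2] = 3+9 = 12 → [9, 9, 12, 3, 9, 2]
k=3: items[3] = 3+12 = 15 → [9, 9, 12, 15, 9, 2]
k=4: items[4] = 9+15 = 24 → [9, 9, 12, 15, 24, 2]
k=5: items[5] = 2+24 = 26 → [9, 9, 12, 15, 24, 26]

[9, 9, 12, 15, 24, 26]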